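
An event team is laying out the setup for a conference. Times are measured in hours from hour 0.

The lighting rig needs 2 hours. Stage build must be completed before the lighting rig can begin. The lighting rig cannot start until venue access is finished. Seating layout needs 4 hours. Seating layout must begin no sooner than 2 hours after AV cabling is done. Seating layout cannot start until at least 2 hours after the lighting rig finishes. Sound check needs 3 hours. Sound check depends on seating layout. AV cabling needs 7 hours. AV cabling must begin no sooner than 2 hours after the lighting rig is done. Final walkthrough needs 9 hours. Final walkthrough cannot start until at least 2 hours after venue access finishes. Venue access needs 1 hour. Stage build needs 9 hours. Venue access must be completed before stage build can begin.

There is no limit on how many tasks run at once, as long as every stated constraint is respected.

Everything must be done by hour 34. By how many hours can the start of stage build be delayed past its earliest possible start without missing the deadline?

Venue access can start immediately at hour 0; it finishes at hour 1.
Stage build cannot begin until venue access (finishes hour 1). It runs from hour 1 to 1 + 9 = hour 10.

Working backward from the deadline:
Sound check must finish by hour 34; it takes 3 hours, so it must start by 34 − 3 = hour 31.
Seating layout must finish before sound check (must start by hour 31). With a 4-hour duration, seating layout must start by 31 − 4 = hour 27.
AV cabling has to be done before seating layout (must start by hour 27, minus 2-hour gap → hour 25). That means finishing by hour 25, i.e. starting by 25 − 7 = hour 18.
The lighting rig has several dependents: AV cabling (must start by hour 18, minus 2-hour gap → hour 16); seating layout (must start by hour 27, minus 2-hour gap → hour 25). The earliest of those limits is hour 16, so the lighting rig must start by 16 − 2 = hour 14.
Stage build must finish before the lighting rig (must start by hour 14). With a 9-hour duration, stage build must start by 14 − 9 = hour 5.
So stage build can start as early as hour 1 and as late as hour 5, giving 5 − 1 = 4 hours of slack.

4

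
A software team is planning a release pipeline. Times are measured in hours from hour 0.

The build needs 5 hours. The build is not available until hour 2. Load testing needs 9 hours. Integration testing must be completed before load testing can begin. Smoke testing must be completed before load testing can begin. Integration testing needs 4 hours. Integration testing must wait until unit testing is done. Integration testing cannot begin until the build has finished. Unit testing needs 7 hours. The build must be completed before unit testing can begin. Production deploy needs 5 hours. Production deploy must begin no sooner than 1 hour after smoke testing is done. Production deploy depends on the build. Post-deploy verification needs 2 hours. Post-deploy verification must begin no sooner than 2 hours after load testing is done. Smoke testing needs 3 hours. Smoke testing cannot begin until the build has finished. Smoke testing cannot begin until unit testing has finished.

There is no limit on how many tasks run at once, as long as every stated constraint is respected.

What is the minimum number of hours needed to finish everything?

31

After its own release at hour 2, the build can start at hour 2 and finishes at hour 7.
Unit testing waits on the build (finishes hour 7), so it starts at hour 7 and finishes at 7 + 7 = hour 14.
Smoke testing needs all of the build (finishes hour 7); unit testing (finishes hour 14). That puts its earliest start at hour 14; it finishes at 14 + 3 = hour 17.
For production deploy: smoke testing (finishes hour 17, plus 1-hour gap → hour 18); the build (finishes hour 7). Taking the maximum gives a start of hour 18, and it finishes at 18 + 5 = hour 23.
Integration testing needs all of unit testing (finishes hour 14); the build (finishes hour 7). That puts its earliest start at hour 14; it finishes at 14 + 4 = hour 18.
Load testing cannot start until integration testing (finishes hour 18); smoke testing (finishes hour 17). The controlling bound is hour 18, so load testing finishes at 18 + 9 = hour 27.
Post-deploy verification waits on load testing (finishes hour 27, plus 2-hour gap → hour 29), so it starts at hour 29 and finishes at 29 + 2 = hour 31.
All tasks are finished once the last one completes. Finish times: The build at 7, Unit testing at 14, Integration testing at 18, Smoke testing at 17, Load testing at 27, Production deploy at 23, Post-deploy verification at 31. The latest is hour 31.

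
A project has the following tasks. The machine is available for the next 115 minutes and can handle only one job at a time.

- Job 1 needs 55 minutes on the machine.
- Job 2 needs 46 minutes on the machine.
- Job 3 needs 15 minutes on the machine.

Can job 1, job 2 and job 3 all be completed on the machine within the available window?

No

Running back to back, the jobs need 55 + 46 + 15 = 116 minutes on the machine.
Since 116 > 115, they cannot all fit.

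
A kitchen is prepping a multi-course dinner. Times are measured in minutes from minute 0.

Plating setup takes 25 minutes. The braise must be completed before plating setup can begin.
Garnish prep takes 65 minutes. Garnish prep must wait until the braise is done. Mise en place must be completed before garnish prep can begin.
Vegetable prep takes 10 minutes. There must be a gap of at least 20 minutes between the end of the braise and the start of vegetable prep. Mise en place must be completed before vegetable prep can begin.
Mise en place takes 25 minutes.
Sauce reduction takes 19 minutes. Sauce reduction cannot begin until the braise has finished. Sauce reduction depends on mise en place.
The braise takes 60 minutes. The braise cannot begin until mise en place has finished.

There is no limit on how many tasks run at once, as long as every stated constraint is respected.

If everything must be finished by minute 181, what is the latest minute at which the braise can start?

56

Nothing follows vegetable prep; the deadline of minute 181 is its only limit. It must start by 181 − 10 = minute 171.
To finish by minute 181, sauce reduction (duration 19) must start no later than minute 162.
Plating setup has no dependents, so it just needs to finish by minute 181. Starting by 181 − 25 = minute 156 achieves that.
To finish by minute 181, garnish prep (duration 65) must start no later than minute 116.
The braise must finish in time for vegetable prep (must start by minute 171, minus 20-minute gap → minute 151); sauce reduction (must start by minute 162); plating setup (must start by minute 156); garnish prep (must start by minute 116). The tightest is minute 116, so the braise must start by 116 − 60 = minute 56.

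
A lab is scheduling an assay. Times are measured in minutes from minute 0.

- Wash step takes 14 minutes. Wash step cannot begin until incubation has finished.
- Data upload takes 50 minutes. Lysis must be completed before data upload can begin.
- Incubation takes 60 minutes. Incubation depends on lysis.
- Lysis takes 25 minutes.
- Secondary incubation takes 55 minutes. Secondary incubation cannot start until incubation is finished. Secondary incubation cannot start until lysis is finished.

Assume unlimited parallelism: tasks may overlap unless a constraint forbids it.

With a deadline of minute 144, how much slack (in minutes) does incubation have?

Lysis can start immediately at minute 0; it finishes at minute 25.
After lysis (finishes minute 25), incubation can start at minute 25 and finishes at minute 85.

Working backward from the deadline:
Wash step has no dependents, so it just needs to finish by minute 144. Starting by 144 − 14 = minute 130 achieves that.
Secondary incubation has no dependents, so it just needs to finish by minute 144. Starting by 144 − 55 = minute 89 achieves that.
Incubation has several dependents: wash step (must start by minute 130); secondary incubation (must start by minute 89). The earliest of those limits is minute 89, so incubation must start by 89 − 60 = minute 29.
So incubation can start as early as minute 25 and as late as minute 29, giving 29 − 25 = 4 minutes of slack.

4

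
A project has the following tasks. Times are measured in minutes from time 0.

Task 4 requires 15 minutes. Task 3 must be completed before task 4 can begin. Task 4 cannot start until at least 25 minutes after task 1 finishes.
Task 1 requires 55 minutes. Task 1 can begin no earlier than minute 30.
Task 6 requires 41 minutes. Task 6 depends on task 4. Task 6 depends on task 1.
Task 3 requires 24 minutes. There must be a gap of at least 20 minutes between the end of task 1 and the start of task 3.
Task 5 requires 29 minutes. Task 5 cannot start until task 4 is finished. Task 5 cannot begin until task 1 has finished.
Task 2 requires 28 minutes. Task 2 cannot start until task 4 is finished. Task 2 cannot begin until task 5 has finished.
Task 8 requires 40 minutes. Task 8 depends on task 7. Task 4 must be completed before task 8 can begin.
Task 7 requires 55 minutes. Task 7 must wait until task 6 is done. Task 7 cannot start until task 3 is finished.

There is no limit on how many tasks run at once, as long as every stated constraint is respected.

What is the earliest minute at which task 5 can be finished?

After its own release at minute 30, task 1 can start at minute 30 and finishes at minute 85.
After task 1 (finishes minute 85, plus 20-minute gap → minute 105), task 3 can start at minute 105 and finishes at minute 129.
Task 4 cannot start until task 3 (finishes minute 129); task 1 (finishes minute 85, plus 25-minute gap → minute 110). The controlling bound is minute 129, so task 4 finishes at 129 + 15 = minute 144.
Task 5 has to wait for task 4 (finishes minute 144); task 1 (finishes minute 85). The latest of these is minute 144, so task 5 runs minute 144 to 144 + 29 = minute 173.

173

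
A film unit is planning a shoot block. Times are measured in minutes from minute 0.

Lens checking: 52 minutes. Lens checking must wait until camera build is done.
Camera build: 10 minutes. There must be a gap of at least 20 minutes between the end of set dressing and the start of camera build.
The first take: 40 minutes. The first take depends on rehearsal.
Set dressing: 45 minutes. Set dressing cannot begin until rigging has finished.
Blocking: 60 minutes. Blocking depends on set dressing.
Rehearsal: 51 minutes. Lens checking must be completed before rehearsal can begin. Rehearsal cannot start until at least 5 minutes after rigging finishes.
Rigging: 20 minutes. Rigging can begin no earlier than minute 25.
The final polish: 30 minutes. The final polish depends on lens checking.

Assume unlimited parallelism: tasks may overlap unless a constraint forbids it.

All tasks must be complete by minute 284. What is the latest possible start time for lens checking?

The first take has no dependents, so it just needs to finish by minute 284. Starting by 284 − 40 = minute 244 achieves that.
Since the first take (must start by minute 244) depends on it, rehearsal must finish by minute 244. Backing off its 51-minute duration gives a latest start of minute 193.
The final polish has no dependents, so it just needs to finish by minute 284. Starting by 284 − 30 = minute 254 achieves that.
For lens checking: rehearsal (must start by minute 193); the final polish (must start by minute 254). The most restrictive is minute 193; with a 52-minute duration, lens checking must start by minute 141.

141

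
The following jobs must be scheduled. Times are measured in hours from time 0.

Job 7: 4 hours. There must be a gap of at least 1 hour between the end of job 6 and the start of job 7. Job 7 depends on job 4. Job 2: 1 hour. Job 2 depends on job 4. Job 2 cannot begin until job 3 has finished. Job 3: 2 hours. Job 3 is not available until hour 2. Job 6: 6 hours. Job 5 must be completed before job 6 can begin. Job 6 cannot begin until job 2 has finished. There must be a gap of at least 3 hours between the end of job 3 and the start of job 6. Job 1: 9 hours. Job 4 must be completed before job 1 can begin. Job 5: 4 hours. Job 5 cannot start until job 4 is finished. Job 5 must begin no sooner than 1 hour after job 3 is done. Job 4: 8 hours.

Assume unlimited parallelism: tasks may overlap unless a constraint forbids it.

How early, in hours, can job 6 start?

Job 4 has no prerequisites, so it starts at hour 0 and finishes at hour 8.
Job 3 cannot begin until its own release at hour 2. It runs from hour 2 to 2 + 2 = hour 4.
Job 5 has to wait for job 4 (finishes hour 8); job 3 (finishes hour 4, plus 1-hour gap → hour 5). The latest of these is hour 8, so job 5 runs hour 8 to 8 + 4 = hour 12.
For job 2: job 4 (finishes hour 8); job 3 (finishes hour 4). Taking the maximum gives a start of hour 8, and it finishes at 8 + 1 = hour 9.
Job 6 waits on job 5 (finishes hour 12); job 2 (finishes hour 9); job 3 (finishes hour 4, plus 3-hour gap → hour 7). The latest of these is hour 12, which is the earliest job 6 can start.

12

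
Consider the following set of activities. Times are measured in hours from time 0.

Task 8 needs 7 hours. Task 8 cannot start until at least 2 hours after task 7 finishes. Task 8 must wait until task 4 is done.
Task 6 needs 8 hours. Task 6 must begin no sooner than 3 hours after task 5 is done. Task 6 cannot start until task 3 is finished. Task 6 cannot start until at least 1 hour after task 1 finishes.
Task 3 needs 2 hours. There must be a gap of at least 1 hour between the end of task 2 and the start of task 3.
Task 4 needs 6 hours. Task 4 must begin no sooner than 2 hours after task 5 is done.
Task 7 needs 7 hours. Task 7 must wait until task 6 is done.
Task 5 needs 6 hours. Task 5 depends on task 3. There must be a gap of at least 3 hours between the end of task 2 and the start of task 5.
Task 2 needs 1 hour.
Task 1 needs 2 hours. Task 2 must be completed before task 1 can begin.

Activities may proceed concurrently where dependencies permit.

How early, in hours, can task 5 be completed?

10

Task 2 has no prerequisites, so it starts at hour 0 and finishes at hour 1.
After task 2 (finishes hour 1, plus 1-hour gap → hour 2), task 3 can start at hour 2 and finishes at hour 4.
Task 5 cannot start until task 3 (finishes hour 4); task 2 (finishes hour 1, plus 3-hour gap → hour 4). The controlling bound is hour 4, so task 5 finishes at 4 + 6 = hour 10.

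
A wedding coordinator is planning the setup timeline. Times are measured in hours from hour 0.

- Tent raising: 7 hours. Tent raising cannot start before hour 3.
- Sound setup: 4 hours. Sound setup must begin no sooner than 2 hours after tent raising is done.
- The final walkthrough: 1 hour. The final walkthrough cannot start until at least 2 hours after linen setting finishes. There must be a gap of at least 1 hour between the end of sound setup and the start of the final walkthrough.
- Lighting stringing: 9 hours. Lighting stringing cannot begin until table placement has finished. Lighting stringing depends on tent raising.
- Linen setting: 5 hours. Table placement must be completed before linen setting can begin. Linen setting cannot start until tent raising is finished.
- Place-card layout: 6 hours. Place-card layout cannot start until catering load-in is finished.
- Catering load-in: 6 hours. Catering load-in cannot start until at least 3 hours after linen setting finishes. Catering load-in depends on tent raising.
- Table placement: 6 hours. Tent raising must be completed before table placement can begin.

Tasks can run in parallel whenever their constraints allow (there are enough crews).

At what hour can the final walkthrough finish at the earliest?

After its own release at hour 3, tent raising can start at hour 3 and finishes at hour 10.
After tent raising (finishes hour 10, plus 2-hour gap → hour 12), sound setup can start at hour 12 and finishes at hour 16.
Table placement cannot begin until tent raising (finishes hour 10). It runs from hour 10 to 10 + 6 = hour 16.
Linen setting needs all of table placement (finishes hour 16); tent raising (finishes hour 10). That puts its earliest start at hour 16; it finishes at 16 + 5 = hour 21.
The final walkthrough needs all of linen setting (finishes hour 21, plus 2-hour gap → hour 23); sound setup (finishes hour 16, plus 1-hour gap → hour 17). That puts its earliest start at hour 23; it finishes at 23 + 1 = hour 24.

24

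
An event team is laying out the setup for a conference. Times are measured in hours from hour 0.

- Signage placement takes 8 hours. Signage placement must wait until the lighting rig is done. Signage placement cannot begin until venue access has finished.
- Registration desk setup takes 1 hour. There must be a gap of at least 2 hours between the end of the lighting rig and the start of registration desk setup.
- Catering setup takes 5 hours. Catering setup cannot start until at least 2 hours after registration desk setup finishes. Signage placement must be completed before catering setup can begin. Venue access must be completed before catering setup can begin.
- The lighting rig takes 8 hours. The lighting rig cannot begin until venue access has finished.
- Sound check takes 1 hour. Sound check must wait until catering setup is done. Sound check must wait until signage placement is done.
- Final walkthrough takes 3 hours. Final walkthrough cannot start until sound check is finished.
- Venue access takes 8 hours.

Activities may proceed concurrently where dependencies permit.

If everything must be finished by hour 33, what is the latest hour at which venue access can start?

0

Nothing follows final walkthrough; the deadline of hour 33 is its only limit. It must start by 33 − 3 = hour 30.
Sound check has to be done before final walkthrough (must start by hour 30). That means finishing by hour 30, i.e. starting by 30 − 1 = hour 29.
Catering setup feeds into sound check (must start by hour 29); so catering setup must finish by hour 29 and therefore start by hour 24.
Since catering setup (must start by hour 24, minus 2-hour gap → hour 22) depends on it, registration desk setup must finish by hour 22. Backing off its 1-hour duration gives a latest start of hour 21.
For signage placement: catering setup (must start by hour 24); sound check (must start by hour 29). The most restrictive is hour 24; with an 8-hour duration, signage placement must start by hour 16.
For the lighting rig: registration desk setup (must start by hour 21, minus 2-hour gap → hour 19); signage placement (must start by hour 16). The most restrictive is hour 16; with an 8-hour duration, the lighting rig must start by hour 8.
Venue access feeds the lighting rig (must start by hour 8); signage placement (must start by hour 16); catering setup (must start by hour 24). Taking the minimum, venue access must finish by hour 8 and start by 8 − 8 = hour 0.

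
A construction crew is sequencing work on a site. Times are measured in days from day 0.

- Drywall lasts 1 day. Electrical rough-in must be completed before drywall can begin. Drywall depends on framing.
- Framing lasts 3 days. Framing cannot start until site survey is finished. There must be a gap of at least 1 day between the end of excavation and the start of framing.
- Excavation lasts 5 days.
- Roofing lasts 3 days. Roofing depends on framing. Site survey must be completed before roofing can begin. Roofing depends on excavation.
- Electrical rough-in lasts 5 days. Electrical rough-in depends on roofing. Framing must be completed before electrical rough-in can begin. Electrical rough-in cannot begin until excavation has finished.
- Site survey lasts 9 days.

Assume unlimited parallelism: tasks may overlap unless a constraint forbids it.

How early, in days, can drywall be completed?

Excavation can start immediately at day 0; it finishes at day 5.
Nothing blocks site survey, so it runs from day 0 to day 9.
Framing has to wait for site survey (finishes day 9); excavation (finishes day 5, plus 1-day gap → day 6). The latest of these is day 9, so framing runs day 9 to 9 + 3 = day 12.
Roofing cannot start until framing (finishes day 12); site survey (finishes day 9); excavation (finishes day 5). The controlling bound is day 12, so roofing finishes at 12 + 3 = day 15.
Electrical rough-in has to wait for roofing (finishes day 15); framing (finishes day 12); excavation (finishes day 5). The latest of these is day 15, so electrical rough-in runs day 15 to 15 + 5 = day 20.
Drywall has to wait for electrical rough-in (finishes day 20); framing (finishes day 12). The latest of these is day 20, so drywall runs day 20 to 20 + 1 = day 21.

21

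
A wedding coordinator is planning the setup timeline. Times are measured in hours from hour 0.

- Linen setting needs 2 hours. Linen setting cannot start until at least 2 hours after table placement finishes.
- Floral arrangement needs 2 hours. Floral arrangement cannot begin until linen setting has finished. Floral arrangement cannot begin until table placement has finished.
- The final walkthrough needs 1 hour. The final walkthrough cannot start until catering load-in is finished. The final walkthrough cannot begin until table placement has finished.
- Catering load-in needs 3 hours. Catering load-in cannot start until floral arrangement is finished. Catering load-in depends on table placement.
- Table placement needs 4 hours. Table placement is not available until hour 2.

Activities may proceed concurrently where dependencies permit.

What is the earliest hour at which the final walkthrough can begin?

After its own release at hour 2, table placement can start at hour 2 and finishes at hour 6.
After table placement (finishes hour 6, plus 2-hour gap → hour 8), linen setting can start at hour 8 and finishes at hour 10.
For floral arrangement: linen setting (finishes hour 10); table placement (finishes hour 6). Taking the maximum gives a start of hour 10, and it finishes at 10 + 2 = hour 12.
Catering load-in has to wait for floral arrangement (finishes hour 12); table placement (finishes hour 6). The latest of these is hour 12, so catering load-in runs hour 12 to 12 + 3 = hour 15.
The final walkthrough waits on catering load-in (finishes hour 15); table placement (finishes hour 6). The latest of these is hour 15, which is the earliest the final walkthrough can start.

15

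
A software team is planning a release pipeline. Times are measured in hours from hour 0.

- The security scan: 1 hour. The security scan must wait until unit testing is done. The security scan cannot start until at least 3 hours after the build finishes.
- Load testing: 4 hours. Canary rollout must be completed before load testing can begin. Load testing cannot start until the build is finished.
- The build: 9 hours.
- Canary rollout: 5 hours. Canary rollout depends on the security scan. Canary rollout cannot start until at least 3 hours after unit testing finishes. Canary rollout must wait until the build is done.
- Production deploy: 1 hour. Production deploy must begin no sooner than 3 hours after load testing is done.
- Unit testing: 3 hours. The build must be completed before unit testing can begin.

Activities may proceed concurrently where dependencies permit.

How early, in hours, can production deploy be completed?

28

The build can start immediately at hour 0; it finishes at hour 9.
Unit testing cannot begin until the build (finishes hour 9). It runs from hour 9 to 9 + 3 = hour 12.
The security scan needs all of unit testing (finishes hour 12); the build (finishes hour 9, plus 3-hour gap → hour 12). That puts its earliest start at hour 12; it finishes at 12 + 1 = hour 13.
Canary rollout has to wait for the security scan (finishes hour 13); unit testing (finishes hour 12, plus 3-hour gap → hour 15); the build (finishes hour 9). The latest of these is hour 15, so canary rollout runs hour 15 to 15 + 5 = hour 20.
Load testing cannot start until canary rollout (finishes hour 20); the build (finishes hour 9). The controlling bound is hour 20, so load testing finishes at 20 + 4 = hour 24.
After load testing (finishes hour 24, plus 3-hour gap → hour 27), production deploy can start at hour 27 and finishes at hour 28.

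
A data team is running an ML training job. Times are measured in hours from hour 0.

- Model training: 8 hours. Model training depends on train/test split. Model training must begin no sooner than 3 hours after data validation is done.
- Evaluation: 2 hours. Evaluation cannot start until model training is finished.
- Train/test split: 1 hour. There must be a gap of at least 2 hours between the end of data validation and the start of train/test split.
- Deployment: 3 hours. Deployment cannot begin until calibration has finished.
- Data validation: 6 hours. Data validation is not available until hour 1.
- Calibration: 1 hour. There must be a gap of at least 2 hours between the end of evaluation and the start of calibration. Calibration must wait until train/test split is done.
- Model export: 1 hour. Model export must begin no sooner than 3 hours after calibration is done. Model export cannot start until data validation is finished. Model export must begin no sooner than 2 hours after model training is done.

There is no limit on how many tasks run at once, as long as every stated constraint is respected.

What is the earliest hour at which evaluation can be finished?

20

Data validation cannot begin until its own release at hour 1. It runs from hour 1 to 1 + 6 = hour 7.
Train/test split cannot begin until data validation (finishes hour 7, plus 2-hour gap → hour 9). It runs from hour 9 to 9 + 1 = hour 10.
Model training has to wait for train/test split (finishes hour 10); data validation (finishes hour 7, plus 3-hour gap → hour 10). The latest of these is hour 10, so model training runs hour 10 to 10 + 8 = hour 18.
After model training (finishes hour 18), evaluation can start at hour 18 and finishes at hour 20.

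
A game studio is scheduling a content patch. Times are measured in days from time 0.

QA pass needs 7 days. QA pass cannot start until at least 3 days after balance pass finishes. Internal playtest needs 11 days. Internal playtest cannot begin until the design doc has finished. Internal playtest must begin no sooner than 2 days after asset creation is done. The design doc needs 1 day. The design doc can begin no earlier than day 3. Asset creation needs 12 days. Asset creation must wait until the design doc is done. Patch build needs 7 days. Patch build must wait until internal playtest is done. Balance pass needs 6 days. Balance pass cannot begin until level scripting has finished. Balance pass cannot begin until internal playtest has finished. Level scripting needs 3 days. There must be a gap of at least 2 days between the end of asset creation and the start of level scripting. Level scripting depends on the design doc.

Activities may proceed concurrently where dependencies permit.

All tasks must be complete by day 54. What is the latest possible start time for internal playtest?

QA pass must finish by day 54; it takes 7 days, so it must start by 54 − 7 = day 47.
Balance pass must finish before QA pass (must start by day 47, minus 3-day gap → day 44). With a 6-day duration, balance pass must start by 44 − 6 = day 38.
Nothing follows patch build; the deadline of day 54 is its only limit. It must start by 54 − 7 = day 47.
Internal playtest must finish in time for balance pass (must start by day 38); patch build (must start by day 47). The tightest is day 38, so internal playtest must start by 38 − 11 = day 27.

27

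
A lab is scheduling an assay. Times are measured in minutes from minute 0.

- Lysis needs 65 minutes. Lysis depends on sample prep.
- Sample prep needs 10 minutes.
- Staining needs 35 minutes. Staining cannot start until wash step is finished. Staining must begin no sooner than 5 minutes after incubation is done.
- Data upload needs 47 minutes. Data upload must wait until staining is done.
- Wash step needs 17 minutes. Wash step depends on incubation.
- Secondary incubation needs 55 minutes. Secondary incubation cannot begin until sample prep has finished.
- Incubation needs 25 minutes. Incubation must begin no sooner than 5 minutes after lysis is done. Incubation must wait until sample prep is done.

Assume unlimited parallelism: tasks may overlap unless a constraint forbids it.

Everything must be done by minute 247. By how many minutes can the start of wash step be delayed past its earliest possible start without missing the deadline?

Sample prep has no prerequisites, so it starts at minute 0 and finishes at minute 10.
Lysis waits on sample prep (finishes minute 10), so it starts at minute 10 and finishes at 10 + 65 = minute 75.
Incubation cannot start until lysis (finishes minute 75, plus 5-minute gap → minute 80); sample prep (finishes minute 10). The controlling bound is minute 80, so incubation finishes at 80 + 25 = minute 105.
After incubation (finishes minute 105), wash step can start at minute 105 and finishes at minute 122.

Working backward from the deadline:
Nothing follows data upload; the deadline of minute 247 is its only limit. It must start by 247 − 47 = minute 200.
Since data upload (must start by minute 200) depends on it, staining must finish by minute 200. Backing off its 35-minute duration gives a latest start of minute 165.
Since staining (must start by minute 165) depends on it, wash step must finish by minute 165. Backing off its 17-minute duration gives a latest start of minute 148.
So wash step can start as early as minute 105 and as late as minute 148, giving 148 − 105 = 43 minutes of slack.

43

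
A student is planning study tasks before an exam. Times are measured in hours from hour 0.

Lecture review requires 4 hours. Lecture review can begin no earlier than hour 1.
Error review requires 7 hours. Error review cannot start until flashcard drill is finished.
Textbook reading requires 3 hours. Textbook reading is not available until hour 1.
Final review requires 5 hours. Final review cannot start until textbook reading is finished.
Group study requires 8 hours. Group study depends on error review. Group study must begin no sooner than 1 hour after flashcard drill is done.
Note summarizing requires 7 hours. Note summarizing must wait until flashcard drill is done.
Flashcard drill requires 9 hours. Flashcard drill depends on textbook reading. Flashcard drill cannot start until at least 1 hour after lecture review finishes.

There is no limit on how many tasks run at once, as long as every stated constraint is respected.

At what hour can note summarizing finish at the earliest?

22

Lecture review cannot begin until its own release at hour 1. It runs from hour 1 to 1 + 4 = hour 5.
After its own release at hour 1, textbook reading can start at hour 1 and finishes at hour 4.
Flashcard drill cannot start until textbook reading (finishes hour 4); lecture review (finishes hour 5, plus 1-hour gap → hour 6). The controlling bound is hour 6, so flashcard drill finishes at 6 + 9 = hour 15.
Note summarizing cannot begin until flashcard drill (finishes hour 15). It runs from hour 15 to 15 + 7 = hour 22.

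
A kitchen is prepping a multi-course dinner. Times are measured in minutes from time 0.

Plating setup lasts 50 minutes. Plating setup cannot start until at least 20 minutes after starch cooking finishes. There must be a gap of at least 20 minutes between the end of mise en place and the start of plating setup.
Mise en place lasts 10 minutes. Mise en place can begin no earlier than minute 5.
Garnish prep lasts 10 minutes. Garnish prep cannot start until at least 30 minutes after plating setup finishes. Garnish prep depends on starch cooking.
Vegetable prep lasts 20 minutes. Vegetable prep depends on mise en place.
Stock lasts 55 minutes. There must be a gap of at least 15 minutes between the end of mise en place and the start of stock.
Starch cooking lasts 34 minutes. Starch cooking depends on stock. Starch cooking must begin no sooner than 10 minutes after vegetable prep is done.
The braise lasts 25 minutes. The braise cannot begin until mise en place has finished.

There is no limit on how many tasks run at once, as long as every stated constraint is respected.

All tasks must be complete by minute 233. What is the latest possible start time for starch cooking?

To finish by minute 233, garnish prep (duration 10) must start no later than minute 223.
Plating setup must finish before garnish prep (must start by minute 223, minus 30-minute gap → minute 193). With a 50-minute duration, plating setup must start by 193 − 50 = minute 143.
Starch cooking has several dependents: plating setup (must start by minute 143, minus 20-minute gap → minute 123); garnish prep (must start by minute 223). The earliest of those limits is minute 123, so starch cooking must start by 123 − 34 = minute 89.

89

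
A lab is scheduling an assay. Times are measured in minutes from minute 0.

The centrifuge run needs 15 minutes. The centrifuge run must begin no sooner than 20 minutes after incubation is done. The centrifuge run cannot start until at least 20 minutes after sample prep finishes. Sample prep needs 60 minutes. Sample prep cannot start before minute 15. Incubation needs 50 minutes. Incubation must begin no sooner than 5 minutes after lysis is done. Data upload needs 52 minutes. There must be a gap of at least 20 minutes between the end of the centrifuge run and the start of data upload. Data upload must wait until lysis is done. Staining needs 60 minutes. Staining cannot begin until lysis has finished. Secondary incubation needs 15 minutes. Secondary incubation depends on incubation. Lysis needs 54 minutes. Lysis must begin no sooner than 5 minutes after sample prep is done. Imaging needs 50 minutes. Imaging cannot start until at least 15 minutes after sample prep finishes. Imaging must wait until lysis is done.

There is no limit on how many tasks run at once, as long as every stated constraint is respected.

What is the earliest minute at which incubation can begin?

139

Sample prep cannot begin until its own release at minute 15. It runs from minute 15 to 15 + 60 = minute 75.
Lysis waits on sample prep (finishes minute 75, plus 5-minute gap → minute 80), so it starts at minute 80 and finishes at 80 + 54 = minute 134.
Incubation waits on lysis (finishes minute 134, plus 5-minute gap → minute 139), so the earliest it can start is minute 139.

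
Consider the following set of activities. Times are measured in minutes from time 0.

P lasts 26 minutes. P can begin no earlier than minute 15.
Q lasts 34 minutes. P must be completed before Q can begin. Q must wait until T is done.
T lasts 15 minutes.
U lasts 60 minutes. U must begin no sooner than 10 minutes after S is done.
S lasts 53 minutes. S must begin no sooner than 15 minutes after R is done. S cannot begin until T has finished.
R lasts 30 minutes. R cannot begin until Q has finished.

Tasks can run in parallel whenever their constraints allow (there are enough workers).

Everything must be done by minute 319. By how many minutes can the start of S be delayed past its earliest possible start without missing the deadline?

T has no prerequisites, so it starts at minute 0 and finishes at minute 15.
P cannot begin until its own release at minute 15. It runs from minute 15 to 15 + 26 = minute 41.
Q has to wait for P (finishes minute 41); T (finishes minute 15). The latest of these is minute 41, so Q runs minute 41 to 41 + 34 = minute 75.
R waits on Q (finishes minute 75), so it starts at minute 75 and finishes at 75 + 30 = minute 105.
S has to wait for R (finishes minute 105, plus 15-minute gap → minute 120); T (finishes minute 15). The latest of these is minute 120, so S runs minute 120 to 120 + 53 = minute 173.

Working backward from the deadline:
Nothing follows U; the deadline of minute 319 is its only limit. It must start by 319 − 60 = minute 259.
Since U (must start by minute 259, minus 10-minute gap → minute 249) depends on it, S must finish by minute 249. Backing off its 53-minute duration gives a latest start of minute 196.
So S can start as early as minute 120 and as late as minute 196, giving 196 − 120 = 76 minutes of slack.

76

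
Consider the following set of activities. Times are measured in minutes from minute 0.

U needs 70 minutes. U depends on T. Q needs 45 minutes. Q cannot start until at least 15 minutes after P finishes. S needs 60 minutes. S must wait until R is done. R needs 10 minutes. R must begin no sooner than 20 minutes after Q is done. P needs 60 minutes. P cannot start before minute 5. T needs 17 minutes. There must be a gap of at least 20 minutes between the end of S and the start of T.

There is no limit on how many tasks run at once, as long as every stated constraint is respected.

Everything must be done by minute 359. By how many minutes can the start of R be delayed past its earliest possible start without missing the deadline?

After its own release at minute 5, P can start at minute 5 and finishes at minute 65.
Q waits on P (finishes minute 65, plus 15-minute gap → minute 80), so it starts at minute 80 and finishes at 80 + 45 = minute 125.
After Q (finishes minute 125, plus 20-minute gap → minute 145), R can start at minute 145 and finishes at minute 155.

Working backward from the deadline:
U must finish by minute 359; it takes 70 minutes, so it must start by 359 − 70 = minute 289.
T feeds into U (must start by minute 289); so T must finish by minute 289 and therefore start by minute 272.
S feeds into T (must start by minute 272, minus 20-minute gap → minute 252); so S must finish by minute 252 and therefore start by minute 192.
R has to be done before S (must start by minute 192). That means finishing by minute 192, i.e. starting by 192 − 10 = minute 182.
So R can start as early as minute 145 and as late as minute 182, giving 182 − 145 = 37 minutes of slack.

37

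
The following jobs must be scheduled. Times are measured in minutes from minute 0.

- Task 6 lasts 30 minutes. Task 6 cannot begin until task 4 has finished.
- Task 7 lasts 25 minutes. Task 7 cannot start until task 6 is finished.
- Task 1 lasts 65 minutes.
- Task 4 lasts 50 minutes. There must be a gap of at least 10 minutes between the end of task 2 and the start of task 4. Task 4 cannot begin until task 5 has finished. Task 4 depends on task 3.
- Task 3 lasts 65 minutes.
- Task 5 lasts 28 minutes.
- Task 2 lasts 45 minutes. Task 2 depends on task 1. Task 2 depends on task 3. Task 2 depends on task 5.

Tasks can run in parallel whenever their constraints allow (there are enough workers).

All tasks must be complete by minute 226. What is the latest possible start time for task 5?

38

To finish by minute 226, task 7 (duration 25) must start no later than minute 201.
Since task 7 (must start by minute 201) depends on it, task 6 must finish by minute 201. Backing off its 30-minute duration gives a latest start of minute 171.
Task 4 feeds into task 6 (must start by minute 171); so task 4 must finish by minute 171 and therefore start by minute 121.
Task 2 must finish before task 4 (must start by minute 121, minus 10-minute gap → minute 111). With a 45-minute duration, task 2 must start by 111 − 45 = minute 66.
Task 5 has several dependents: task 2 (must start by minute 66); task 4 (must start by minute 121). The earliest of those limits is minute 66, so task 5 must start by 66 − 28 = minute 38.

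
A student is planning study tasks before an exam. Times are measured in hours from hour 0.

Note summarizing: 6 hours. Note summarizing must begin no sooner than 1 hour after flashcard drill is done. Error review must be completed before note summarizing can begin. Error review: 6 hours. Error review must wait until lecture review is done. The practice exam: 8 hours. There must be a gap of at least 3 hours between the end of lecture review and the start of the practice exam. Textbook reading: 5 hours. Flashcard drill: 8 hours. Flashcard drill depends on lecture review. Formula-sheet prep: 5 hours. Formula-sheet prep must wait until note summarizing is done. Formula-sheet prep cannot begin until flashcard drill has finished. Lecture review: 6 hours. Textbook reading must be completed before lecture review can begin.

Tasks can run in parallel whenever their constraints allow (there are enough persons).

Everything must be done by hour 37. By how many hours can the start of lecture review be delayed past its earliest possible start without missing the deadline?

6

Textbook reading can start immediately at hour 0; it finishes at hour 5.
Lecture review waits on textbook reading (finishes hour 5), so it starts at hour 5 and finishes at 5 + 6 = hour 11.

Working backward from the deadline:
Nothing follows formula-sheet prep; the deadline of hour 37 is its only limit. It must start by 37 − 5 = hour 32.
Note summarizing must finish before formula-sheet prep (must start by hour 32). With a 6-hour duration, note summarizing must start by 32 − 6 = hour 26.
Flashcard drill has several dependents: note summarizing (must start by hour 26, minus 1-hour gap → hour 25); formula-sheet prep (must start by hour 32). The earliest of those limits is hour 25, so flashcard drill must start by 25 − 8 = hour 17.
The practice exam must finish by hour 37; it takes 8 hours, so it must start by 37 − 8 = hour 29.
Error review must finish before note summarizing (must start by hour 26). With a 6-hour duration, error review must start by 26 − 6 = hour 20.
Lecture review must finish in time for flashcard drill (must start by hour 17); the practice exam (must start by hour 29, minus 3-hour gap → hour 26); error review (must start by hour 20). The tightest is hour 17, so lecture review must start by 17 − 6 = hour 11.
So lecture review can start as early as hour 5 and as late as hour 11, giving 11 − 5 = 6 hours of slack.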